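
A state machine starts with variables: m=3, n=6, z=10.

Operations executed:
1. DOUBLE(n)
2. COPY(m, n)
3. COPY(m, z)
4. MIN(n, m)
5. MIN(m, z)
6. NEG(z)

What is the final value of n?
n = 10

Tracing execution:
Step 1: DOUBLE(n) → n = 12
Step 2: COPY(m, n) → n = 12
Step 3: COPY(m, z) → n = 12
Step 4: MIN(n, m) → n = 10
Step 5: MIN(m, z) → n = 10
Step 6: NEG(z) → n = 10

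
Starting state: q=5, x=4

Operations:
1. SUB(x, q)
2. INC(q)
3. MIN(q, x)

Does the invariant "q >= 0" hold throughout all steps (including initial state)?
No, violated after step 3

The invariant is violated after step 3.

State at each step:
Initial: q=5, x=4
After step 1: q=5, x=-1
After step 2: q=6, x=-1
After step 3: q=-1, x=-1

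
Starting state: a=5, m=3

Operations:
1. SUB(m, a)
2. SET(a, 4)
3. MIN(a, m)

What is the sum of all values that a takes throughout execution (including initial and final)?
12

Values of a at each step:
Initial: a = 5
After step 1: a = 5
After step 2: a = 4
After step 3: a = -2
Sum = 5 + 5 + 4 + -2 = 12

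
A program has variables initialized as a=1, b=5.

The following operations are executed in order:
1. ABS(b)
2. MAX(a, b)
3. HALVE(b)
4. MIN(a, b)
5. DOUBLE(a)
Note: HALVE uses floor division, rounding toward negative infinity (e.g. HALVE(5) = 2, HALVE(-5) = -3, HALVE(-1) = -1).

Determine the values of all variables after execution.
{a: 4, b: 2}

Step-by-step execution:
Initial: a=1, b=5
After step 1 (ABS(b)): a=1, b=5
After step 2 (MAX(a, b)): a=5, b=5
After step 3 (HALVE(b)): a=5, b=2
After step 4 (MIN(a, b)): a=2, b=2
After step 5 (DOUBLE(a)): a=4, b=2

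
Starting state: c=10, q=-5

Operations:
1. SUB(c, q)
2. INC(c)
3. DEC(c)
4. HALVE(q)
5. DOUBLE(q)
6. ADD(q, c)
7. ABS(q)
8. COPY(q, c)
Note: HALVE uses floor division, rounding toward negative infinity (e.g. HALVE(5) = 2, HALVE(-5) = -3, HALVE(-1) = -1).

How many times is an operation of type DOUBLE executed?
1

Counting DOUBLE operations:
Step 5: DOUBLE(q) ← DOUBLE
Total: 1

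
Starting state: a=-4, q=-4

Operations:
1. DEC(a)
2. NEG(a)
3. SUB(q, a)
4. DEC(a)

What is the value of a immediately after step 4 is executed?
a = 4

Tracing a through execution:
Initial: a = -4
After step 1 (DEC(a)): a = -5
After step 2 (NEG(a)): a = 5
After step 3 (SUB(q, a)): a = 5
After step 4 (DEC(a)): a = 4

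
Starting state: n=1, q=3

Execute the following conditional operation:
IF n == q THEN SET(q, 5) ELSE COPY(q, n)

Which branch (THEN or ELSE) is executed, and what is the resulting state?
Branch: ELSE, Final state: n=1, q=1

Evaluating condition: n == q
n = 1, q = 3
Condition is False, so ELSE branch executes
After COPY(q, n): n=1, q=1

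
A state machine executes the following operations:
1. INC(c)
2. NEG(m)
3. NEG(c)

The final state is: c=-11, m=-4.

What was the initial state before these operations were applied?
c=10, m=4

Working backwards:
Final state: c=-11, m=-4
Before step 3 (NEG(c)): c=11, m=-4
Before step 2 (NEG(m)): c=11, m=4
Before step 1 (INC(c)): c=10, m=4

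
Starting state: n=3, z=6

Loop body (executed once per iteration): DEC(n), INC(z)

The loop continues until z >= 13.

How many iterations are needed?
7

Tracing iterations:
Initial: n=3, z=6
After iteration 1: n=2, z=7
After iteration 2: n=1, z=8
After iteration 3: n=0, z=9
After iteration 4: n=-1, z=10
After iteration 5: n=-2, z=11
After iteration 6: n=-3, z=12
After iteration 7: n=-4, z=13
z >= 13 now holds, so the loop exits after 7 iterations.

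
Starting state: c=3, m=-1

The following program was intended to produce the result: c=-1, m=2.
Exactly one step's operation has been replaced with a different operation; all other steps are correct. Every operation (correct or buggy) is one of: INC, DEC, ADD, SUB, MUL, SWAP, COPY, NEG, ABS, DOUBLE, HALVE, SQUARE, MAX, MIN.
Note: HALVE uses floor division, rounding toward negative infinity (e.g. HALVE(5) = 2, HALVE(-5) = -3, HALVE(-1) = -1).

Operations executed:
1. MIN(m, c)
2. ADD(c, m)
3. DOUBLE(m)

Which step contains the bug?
Step 3

Trace with buggy code:
Initial: c=3, m=-1
After step 1: c=3, m=-1
After step 2: c=2, m=-1
After step 3: c=2, m=-2
Actual final c=2, m=-2 ≠ expected c=-1, m=2.
Step 3 is the only position where a single-operation replacement can produce the expected result.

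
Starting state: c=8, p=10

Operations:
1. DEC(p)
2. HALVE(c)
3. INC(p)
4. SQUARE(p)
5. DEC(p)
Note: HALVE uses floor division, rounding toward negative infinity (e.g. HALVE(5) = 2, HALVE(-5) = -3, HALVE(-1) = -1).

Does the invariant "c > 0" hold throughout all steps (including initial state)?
Yes

The invariant holds at every step.

State at each step:
Initial: c=8, p=10
After step 1: c=8, p=9
After step 2: c=4, p=9
After step 3: c=4, p=10
After step 4: c=4, p=100
After step 5: c=4, p=99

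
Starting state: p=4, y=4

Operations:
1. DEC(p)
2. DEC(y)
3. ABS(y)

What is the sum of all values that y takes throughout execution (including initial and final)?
14

Values of y at each step:
Initial: y = 4
After step 1: y = 4
After step 2: y = 3
After step 3: y = 3
Sum = 4 + 4 + 3 + 3 = 14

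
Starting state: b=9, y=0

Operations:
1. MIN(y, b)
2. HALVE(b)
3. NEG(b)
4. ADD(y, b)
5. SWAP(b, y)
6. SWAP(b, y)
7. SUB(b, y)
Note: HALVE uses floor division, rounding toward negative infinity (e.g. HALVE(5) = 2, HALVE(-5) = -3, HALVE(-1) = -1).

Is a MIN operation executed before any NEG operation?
Yes

First MIN: step 1
First NEG: step 3
Since 1 < 3, MIN comes first.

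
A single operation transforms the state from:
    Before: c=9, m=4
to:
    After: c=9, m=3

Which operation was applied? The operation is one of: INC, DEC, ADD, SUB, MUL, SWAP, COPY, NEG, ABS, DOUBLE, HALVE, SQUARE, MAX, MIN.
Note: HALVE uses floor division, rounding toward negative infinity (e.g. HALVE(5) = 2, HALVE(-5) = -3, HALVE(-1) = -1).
DEC(m)

Analyzing the change:
Before: c=9, m=4
After: c=9, m=3
Variable m changed from 4 to 3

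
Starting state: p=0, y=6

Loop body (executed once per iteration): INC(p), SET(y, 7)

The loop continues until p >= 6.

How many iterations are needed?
6

Tracing iterations:
Initial: p=0, y=6
After iteration 1: p=1, y=7
After iteration 2: p=2, y=7
After iteration 3: p=3, y=7
After iteration 4: p=4, y=7
After iteration 5: p=5, y=7
After iteration 6: p=6, y=7
p >= 6 now holds, so the loop exits after 6 iterations.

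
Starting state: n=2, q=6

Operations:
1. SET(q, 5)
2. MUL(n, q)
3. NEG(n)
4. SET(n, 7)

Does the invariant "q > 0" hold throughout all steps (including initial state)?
Yes

The invariant holds at every step.

State at each step:
Initial: n=2, q=6
After step 1: n=2, q=5
After step 2: n=10, q=5
After step 3: n=-10, q=5
After step 4: n=7, q=5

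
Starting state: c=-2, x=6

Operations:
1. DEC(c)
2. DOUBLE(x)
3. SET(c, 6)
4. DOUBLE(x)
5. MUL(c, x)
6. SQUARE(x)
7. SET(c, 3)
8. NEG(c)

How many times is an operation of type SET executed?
2

Counting SET operations:
Step 3: SET(c, 6) ← SET
Step 7: SET(c, 3) ← SET
Total: 2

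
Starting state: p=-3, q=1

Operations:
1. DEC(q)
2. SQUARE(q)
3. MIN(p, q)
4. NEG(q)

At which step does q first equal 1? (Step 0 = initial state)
Step 0

Tracing q:
Initial: q = 1 ← first occurrence
After step 1: q = 0
After step 2: q = 0
After step 3: q = 0
After step 4: q = 0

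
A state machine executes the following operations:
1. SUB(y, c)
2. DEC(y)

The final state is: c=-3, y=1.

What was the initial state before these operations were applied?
c=-3, y=-1

Working backwards:
Final state: c=-3, y=1
Before step 2 (DEC(y)): c=-3, y=2
Before step 1 (SUB(y, c)): c=-3, y=-1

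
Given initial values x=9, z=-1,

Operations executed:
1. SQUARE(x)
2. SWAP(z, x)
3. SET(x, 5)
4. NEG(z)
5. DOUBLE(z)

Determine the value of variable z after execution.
z = -162

Tracing execution:
Step 1: SQUARE(x) → z = -1
Step 2: SWAP(z, x) → z = 81
Step 3: SET(x, 5) → z = 81
Step 4: NEG(z) → z = -81
Step 5: DOUBLE(z) → z = -162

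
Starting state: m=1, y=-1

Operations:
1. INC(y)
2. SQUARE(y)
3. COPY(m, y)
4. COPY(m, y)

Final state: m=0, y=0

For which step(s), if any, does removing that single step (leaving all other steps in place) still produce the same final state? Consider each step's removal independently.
Step(s) 2, 3, 4

Testing removal of each single step:
Without step 1: final = m=1, y=1 (different)
Without step 2: final = m=0, y=0 (same)
Without step 3: final = m=0, y=0 (same)
Without step 4: final = m=0, y=0 (same)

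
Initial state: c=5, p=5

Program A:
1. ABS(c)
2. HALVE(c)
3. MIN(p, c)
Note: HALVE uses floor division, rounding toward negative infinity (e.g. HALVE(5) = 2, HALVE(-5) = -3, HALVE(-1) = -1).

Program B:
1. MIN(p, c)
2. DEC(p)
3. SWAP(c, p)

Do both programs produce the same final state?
No

Program A final state: c=2, p=2
Program B final state: c=4, p=5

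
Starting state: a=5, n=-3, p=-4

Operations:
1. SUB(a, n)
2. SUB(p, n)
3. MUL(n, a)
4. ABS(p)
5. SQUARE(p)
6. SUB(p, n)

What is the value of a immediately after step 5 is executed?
a = 8

Tracing a through execution:
Initial: a = 5
After step 1 (SUB(a, n)): a = 8
After step 2 (SUB(p, n)): a = 8
After step 3 (MUL(n, a)): a = 8
After step 4 (ABS(p)): a = 8
After step 5 (SQUARE(p)): a = 8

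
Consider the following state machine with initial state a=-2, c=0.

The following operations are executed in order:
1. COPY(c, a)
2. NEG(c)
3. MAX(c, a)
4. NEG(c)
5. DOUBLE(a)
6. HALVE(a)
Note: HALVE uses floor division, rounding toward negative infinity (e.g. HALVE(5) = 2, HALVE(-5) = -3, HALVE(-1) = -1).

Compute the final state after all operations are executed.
{a: -2, c: -2}

Step-by-step execution:
Initial: a=-2, c=0
After step 1 (COPY(c, a)): a=-2, c=-2
After step 2 (NEG(c)): a=-2, c=2
After step 3 (MAX(c, a)): a=-2, c=2
After step 4 (NEG(c)): a=-2, c=-2
After step 5 (DOUBLE(a)): a=-4, c=-2
After step 6 (HALVE(a)): a=-2, c=-2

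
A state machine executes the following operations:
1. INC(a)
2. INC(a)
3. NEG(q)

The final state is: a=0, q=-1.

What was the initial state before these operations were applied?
a=-2, q=1

Working backwards:
Final state: a=0, q=-1
Before step 3 (NEG(q)): a=0, q=1
Before step 2 (INC(a)): a=-1, q=1
Before step 1 (INC(a)): a=-2, q=1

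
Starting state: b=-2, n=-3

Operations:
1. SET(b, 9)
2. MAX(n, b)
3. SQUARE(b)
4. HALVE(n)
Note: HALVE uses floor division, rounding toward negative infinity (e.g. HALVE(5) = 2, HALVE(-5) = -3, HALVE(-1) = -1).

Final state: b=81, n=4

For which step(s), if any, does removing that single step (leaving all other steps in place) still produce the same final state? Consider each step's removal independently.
None - removing any single step changes the final result

Testing removal of each single step:
Without step 1: final = b=4, n=-1 (different)
Without step 2: final = b=81, n=-2 (different)
Without step 3: final = b=9, n=4 (different)
Without step 4: final = b=81, n=9 (different)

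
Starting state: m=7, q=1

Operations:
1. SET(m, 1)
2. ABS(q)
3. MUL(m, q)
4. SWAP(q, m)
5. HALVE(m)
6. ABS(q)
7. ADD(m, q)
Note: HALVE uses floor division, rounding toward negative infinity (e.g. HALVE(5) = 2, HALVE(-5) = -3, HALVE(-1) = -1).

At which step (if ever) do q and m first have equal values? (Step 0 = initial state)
Step 1

q and m first become equal after step 1.

Comparing values at each step:
Initial: q=1, m=7
After step 1: q=1, m=1 ← equal!
After step 2: q=1, m=1 ← equal!
After step 3: q=1, m=1 ← equal!
After step 4: q=1, m=1 ← equal!
After step 5: q=1, m=0
After step 6: q=1, m=0
After step 7: q=1, m=1 ← equal!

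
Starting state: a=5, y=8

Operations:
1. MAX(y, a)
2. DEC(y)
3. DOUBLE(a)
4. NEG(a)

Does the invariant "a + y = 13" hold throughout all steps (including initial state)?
No, violated after step 2

The invariant is violated after step 2.

State at each step:
Initial: a=5, y=8
After step 1: a=5, y=8
After step 2: a=5, y=7
After step 3: a=10, y=7
After step 4: a=-10, y=7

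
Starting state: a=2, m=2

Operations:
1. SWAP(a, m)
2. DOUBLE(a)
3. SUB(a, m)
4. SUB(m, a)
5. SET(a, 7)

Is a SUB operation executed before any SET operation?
Yes

First SUB: step 3
First SET: step 5
Since 3 < 5, SUB comes first.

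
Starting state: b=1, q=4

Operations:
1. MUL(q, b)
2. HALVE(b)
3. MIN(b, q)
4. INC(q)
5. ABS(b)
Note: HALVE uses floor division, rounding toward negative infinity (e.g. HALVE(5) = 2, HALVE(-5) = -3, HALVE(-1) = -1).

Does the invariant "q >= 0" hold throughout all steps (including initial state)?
Yes

The invariant holds at every step.

State at each step:
Initial: b=1, q=4
After step 1: b=1, q=4
After step 2: b=0, q=4
After step 3: b=0, q=4
After step 4: b=0, q=5
After step 5: b=0, q=5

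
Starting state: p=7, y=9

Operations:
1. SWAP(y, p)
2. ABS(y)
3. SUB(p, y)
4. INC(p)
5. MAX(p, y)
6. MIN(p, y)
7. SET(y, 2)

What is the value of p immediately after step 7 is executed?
p = 7

Tracing p through execution:
Initial: p = 7
After step 1 (SWAP(y, p)): p = 9
After step 2 (ABS(y)): p = 9
After step 3 (SUB(p, y)): p = 2
After step 4 (INC(p)): p = 3
After step 5 (MAX(p, y)): p = 7
After step 6 (MIN(p, y)): p = 7
After step 7 (SET(y, 2)): p = 7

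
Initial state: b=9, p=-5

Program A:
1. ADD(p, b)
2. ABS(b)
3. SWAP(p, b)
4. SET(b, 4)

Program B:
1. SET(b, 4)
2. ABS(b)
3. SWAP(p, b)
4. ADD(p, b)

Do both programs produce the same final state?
No

Program A final state: b=4, p=9
Program B final state: b=-5, p=-1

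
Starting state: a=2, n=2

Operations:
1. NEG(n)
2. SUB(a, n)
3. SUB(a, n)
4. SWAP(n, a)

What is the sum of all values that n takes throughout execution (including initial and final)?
2

Values of n at each step:
Initial: n = 2
After step 1: n = -2
After step 2: n = -2
After step 3: n = -2
After step 4: n = 6
Sum = 2 + -2 + -2 + -2 + 6 = 2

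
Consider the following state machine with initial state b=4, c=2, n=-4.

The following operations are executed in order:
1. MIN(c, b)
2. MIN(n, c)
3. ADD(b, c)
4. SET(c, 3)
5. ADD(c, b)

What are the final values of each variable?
{b: 6, c: 9, n: -4}

Step-by-step execution:
Initial: b=4, c=2, n=-4
After step 1 (MIN(c, b)): b=4, c=2, n=-4
After step 2 (MIN(n, c)): b=4, c=2, n=-4
After step 3 (ADD(b, c)): b=6, c=2, n=-4
After step 4 (SET(c, 3)): b=6, c=3, n=-4
After step 5 (ADD(c, b)): b=6, c=9, n=-4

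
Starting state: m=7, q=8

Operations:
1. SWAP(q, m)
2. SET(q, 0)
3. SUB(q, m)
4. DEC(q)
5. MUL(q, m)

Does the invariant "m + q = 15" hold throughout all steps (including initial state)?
No, violated after step 2

The invariant is violated after step 2.

State at each step:
Initial: m=7, q=8
After step 1: m=8, q=7
After step 2: m=8, q=0
After step 3: m=8, q=-8
After step 4: m=8, q=-9
After step 5: m=8, q=-72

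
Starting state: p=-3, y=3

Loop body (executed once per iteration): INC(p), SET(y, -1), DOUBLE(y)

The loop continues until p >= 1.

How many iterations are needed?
4

Tracing iterations:
Initial: p=-3, y=3
After iteration 1: p=-2, y=-2
After iteration 2: p=-1, y=-2
After iteration 3: p=0, y=-2
After iteration 4: p=1, y=-2
p >= 1 now holds, so the loop exits after 4 iterations.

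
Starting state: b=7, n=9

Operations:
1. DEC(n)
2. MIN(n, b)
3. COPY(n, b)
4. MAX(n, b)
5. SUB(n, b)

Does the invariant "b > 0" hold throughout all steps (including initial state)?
Yes

The invariant holds at every step.

State at each step:
Initial: b=7, n=9
After step 1: b=7, n=8
After step 2: b=7, n=7
After step 3: b=7, n=7
After step 4: b=7, n=7
After step 5: b=7, n=0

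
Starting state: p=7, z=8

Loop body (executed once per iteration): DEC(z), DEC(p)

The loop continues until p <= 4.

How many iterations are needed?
3

Tracing iterations:
Initial: p=7, z=8
After iteration 1: p=6, z=7
After iteration 2: p=5, z=6
After iteration 3: p=4, z=5
p <= 4 now holds, so the loop exits after 3 iterations.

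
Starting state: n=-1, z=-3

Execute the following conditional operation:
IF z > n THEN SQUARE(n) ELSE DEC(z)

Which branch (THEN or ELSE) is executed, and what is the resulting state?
Branch: ELSE, Final state: n=-1, z=-4

Evaluating condition: z > n
z = -3, n = -1
Condition is False, so ELSE branch executes
After DEC(z): n=-1, z=-4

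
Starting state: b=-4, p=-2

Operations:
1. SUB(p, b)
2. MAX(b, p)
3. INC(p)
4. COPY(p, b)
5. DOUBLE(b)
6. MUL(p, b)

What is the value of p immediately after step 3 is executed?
p = 3

Tracing p through execution:
Initial: p = -2
After step 1 (SUB(p, b)): p = 2
After step 2 (MAX(b, p)): p = 2
After step 3 (INC(p)): p = 3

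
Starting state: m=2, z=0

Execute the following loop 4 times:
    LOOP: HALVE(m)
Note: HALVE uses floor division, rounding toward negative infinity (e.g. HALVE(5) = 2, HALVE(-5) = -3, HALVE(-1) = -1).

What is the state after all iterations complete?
m=0, z=0

Iteration trace:
Start: m=2, z=0
After iteration 1: m=1, z=0
After iteration 2: m=0, z=0
After iteration 3: m=0, z=0
After iteration 4: m=0, z=0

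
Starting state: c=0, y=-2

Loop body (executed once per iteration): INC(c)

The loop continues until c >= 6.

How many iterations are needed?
6

Tracing iterations:
Initial: c=0, y=-2
After iteration 1: c=1, y=-2
After iteration 2: c=2, y=-2
After iteration 3: c=3, y=-2
After iteration 4: c=4, y=-2
After iteration 5: c=5, y=-2
After iteration 6: c=6, y=-2
c >= 6 now holds, so the loop exits after 6 iterations.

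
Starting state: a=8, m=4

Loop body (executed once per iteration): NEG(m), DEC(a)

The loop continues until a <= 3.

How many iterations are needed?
5

Tracing iterations:
Initial: a=8, m=4
After iteration 1: a=7, m=-4
After iteration 2: a=6, m=4
After iteration 3: a=5, m=-4
After iteration 4: a=4, m=4
After iteration 5: a=3, m=-4
a <= 3 now holds, so the loop exits after 5 iterations.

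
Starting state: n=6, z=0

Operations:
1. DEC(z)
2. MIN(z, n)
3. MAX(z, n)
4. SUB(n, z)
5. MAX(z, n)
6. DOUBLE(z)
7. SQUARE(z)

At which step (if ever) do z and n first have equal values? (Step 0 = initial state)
Step 3

z and n first become equal after step 3.

Comparing values at each step:
Initial: z=0, n=6
After step 1: z=-1, n=6
After step 2: z=-1, n=6
After step 3: z=6, n=6 ← equal!
After step 4: z=6, n=0
After step 5: z=6, n=0
After step 6: z=12, n=0
After step 7: z=144, n=0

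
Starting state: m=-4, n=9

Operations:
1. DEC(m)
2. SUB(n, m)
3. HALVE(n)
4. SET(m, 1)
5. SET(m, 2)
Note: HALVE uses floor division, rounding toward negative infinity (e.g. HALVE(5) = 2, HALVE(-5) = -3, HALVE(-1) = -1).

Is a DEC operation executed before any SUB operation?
Yes

First DEC: step 1
First SUB: step 2
Since 1 < 2, DEC comes first.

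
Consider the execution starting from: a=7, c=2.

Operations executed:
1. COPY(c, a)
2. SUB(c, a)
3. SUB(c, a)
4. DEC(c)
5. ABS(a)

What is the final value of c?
c = -8

Tracing execution:
Step 1: COPY(c, a) → c = 7
Step 2: SUB(c, a) → c = 0
Step 3: SUB(c, a) → c = -7
Step 4: DEC(c) → c = -8
Step 5: ABS(a) → c = -8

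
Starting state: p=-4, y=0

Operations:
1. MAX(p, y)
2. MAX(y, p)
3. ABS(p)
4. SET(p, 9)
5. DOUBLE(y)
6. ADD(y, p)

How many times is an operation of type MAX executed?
2

Counting MAX operations:
Step 1: MAX(p, y) ← MAX
Step 2: MAX(y, p) ← MAX
Total: 2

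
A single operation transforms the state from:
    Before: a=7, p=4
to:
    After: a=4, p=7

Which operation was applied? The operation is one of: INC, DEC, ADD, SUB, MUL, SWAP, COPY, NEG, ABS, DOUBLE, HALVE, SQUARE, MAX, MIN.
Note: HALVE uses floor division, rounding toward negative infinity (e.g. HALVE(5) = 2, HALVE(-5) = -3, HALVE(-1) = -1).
SWAP(p, a)

Analyzing the change:
Before: a=7, p=4
After: a=4, p=7
Variable p changed from 4 to 7
Variable a changed from 7 to 4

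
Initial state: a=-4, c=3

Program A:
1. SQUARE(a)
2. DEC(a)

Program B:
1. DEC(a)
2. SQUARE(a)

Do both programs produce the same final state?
No

Program A final state: a=15, c=3
Program B final state: a=25, c=3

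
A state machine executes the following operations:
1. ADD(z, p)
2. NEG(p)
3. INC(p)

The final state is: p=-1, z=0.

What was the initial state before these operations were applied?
p=2, z=-2

Working backwards:
Final state: p=-1, z=0
Before step 3 (INC(p)): p=-2, z=0
Before step 2 (NEG(p)): p=2, z=0
Before step 1 (ADD(z, p)): p=2, z=-2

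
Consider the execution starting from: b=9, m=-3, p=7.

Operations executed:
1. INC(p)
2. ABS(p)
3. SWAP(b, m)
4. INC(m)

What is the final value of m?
m = 10

Tracing execution:
Step 1: INC(p) → m = -3
Step 2: ABS(p) → m = -3
Step 3: SWAP(b, m) → m = 9
Step 4: INC(m) → m = 10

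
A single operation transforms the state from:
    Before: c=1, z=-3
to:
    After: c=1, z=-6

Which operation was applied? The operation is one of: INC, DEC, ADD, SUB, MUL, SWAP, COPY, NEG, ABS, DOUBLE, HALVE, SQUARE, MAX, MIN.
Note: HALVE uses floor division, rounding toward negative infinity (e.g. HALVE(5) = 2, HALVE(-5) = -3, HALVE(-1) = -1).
DOUBLE(z)

Analyzing the change:
Before: c=1, z=-3
After: c=1, z=-6
Variable z changed from -3 to -6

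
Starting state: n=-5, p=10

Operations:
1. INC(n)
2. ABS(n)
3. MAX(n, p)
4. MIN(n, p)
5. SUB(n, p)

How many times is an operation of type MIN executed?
1

Counting MIN operations:
Step 4: MIN(n, p) ← MIN
Total: 1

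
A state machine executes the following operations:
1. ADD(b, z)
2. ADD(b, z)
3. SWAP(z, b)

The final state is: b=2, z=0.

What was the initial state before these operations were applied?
b=-4, z=2

Working backwards:
Final state: b=2, z=0
Before step 3 (SWAP(z, b)): b=0, z=2
Before step 2 (ADD(b, z)): b=-2, z=2
Before step 1 (ADD(b, z)): b=-4, z=2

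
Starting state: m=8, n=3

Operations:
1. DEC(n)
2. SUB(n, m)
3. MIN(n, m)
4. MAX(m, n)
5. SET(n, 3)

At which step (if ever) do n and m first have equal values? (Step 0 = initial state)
Never

n and m never become equal during execution.

Comparing values at each step:
Initial: n=3, m=8
After step 1: n=2, m=8
After step 2: n=-6, m=8
After step 3: n=-6, m=8
After step 4: n=-6, m=8
After step 5: n=3, m=8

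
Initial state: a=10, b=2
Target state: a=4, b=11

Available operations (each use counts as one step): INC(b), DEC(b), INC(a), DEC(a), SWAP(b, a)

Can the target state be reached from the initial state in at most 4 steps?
Yes

Path (4 steps): INC(b) → INC(b) → INC(a) → SWAP(b, a)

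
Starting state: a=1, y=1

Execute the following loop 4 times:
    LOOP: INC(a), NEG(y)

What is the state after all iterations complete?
a=5, y=1

Iteration trace:
Start: a=1, y=1
After iteration 1: a=2, y=-1
After iteration 2: a=3, y=1
After iteration 3: a=4, y=-1
After iteration 4: a=5, y=1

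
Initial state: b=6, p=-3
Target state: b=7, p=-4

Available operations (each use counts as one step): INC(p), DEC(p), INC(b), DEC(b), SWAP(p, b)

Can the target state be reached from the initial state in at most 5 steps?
Yes

Path (2 steps): DEC(p) → INC(b)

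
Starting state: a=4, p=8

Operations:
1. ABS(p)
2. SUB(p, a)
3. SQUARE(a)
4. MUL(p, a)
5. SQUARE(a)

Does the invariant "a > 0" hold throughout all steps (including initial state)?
Yes

The invariant holds at every step.

State at each step:
Initial: a=4, p=8
After step 1: a=4, p=8
After step 2: a=4, p=4
After step 3: a=16, p=4
After step 4: a=16, p=64
After step 5: a=256, p=64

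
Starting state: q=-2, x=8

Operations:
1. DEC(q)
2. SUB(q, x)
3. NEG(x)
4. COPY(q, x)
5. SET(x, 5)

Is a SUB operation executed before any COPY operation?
Yes

First SUB: step 2
First COPY: step 4
Since 2 < 4, SUB comes first.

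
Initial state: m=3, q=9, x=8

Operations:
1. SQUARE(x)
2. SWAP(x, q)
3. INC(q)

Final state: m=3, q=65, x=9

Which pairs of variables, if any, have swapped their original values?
None

Comparing initial and final values:
m: 3 → 3
q: 9 → 65
x: 8 → 9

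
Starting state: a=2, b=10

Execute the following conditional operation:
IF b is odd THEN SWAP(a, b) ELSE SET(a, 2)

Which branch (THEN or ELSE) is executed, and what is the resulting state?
Branch: ELSE, Final state: a=2, b=10

Evaluating condition: b is odd
Condition is False, so ELSE branch executes
After SET(a, 2): a=2, b=10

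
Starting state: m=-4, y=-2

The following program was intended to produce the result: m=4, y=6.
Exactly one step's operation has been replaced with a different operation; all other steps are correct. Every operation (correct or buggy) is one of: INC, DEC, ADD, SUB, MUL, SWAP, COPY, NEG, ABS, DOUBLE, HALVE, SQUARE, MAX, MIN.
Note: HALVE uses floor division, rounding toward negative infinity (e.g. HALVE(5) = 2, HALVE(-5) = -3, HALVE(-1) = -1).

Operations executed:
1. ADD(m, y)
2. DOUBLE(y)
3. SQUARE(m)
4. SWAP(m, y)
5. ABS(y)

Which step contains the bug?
Step 3

Trace with buggy code:
Initial: m=-4, y=-2
After step 1: m=-6, y=-2
After step 2: m=-6, y=-4
After step 3: m=36, y=-4
After step 4: m=-4, y=36
After step 5: m=-4, y=36
Actual final m=-4, y=36 ≠ expected m=4, y=6.
Step 3 is the only position where a single-operation replacement can produce the expected result.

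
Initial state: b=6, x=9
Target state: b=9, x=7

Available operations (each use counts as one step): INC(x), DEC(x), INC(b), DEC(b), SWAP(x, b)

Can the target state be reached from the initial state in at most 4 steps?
Yes

Path (2 steps): INC(b) → SWAP(x, b)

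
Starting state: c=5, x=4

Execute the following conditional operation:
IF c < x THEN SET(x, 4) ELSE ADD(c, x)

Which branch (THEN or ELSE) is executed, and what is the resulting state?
Branch: ELSE, Final state: c=9, x=4

Evaluating condition: c < x
c = 5, x = 4
Condition is False, so ELSE branch executes
After ADD(c, x): c=9, x=4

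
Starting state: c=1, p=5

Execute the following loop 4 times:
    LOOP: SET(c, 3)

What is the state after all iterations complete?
c=3, p=5

Iteration trace:
Start: c=1, p=5
After iteration 1: c=3, p=5
After iteration 2: c=3, p=5
After iteration 3: c=3, p=5
After iteration 4: c=3, p=5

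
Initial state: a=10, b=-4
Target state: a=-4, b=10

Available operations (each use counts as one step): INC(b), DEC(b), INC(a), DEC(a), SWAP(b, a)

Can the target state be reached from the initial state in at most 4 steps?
Yes

Path (1 step): SWAP(b, a)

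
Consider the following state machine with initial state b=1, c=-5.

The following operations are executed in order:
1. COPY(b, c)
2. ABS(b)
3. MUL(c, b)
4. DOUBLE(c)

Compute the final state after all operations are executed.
{b: 5, c: -50}

Step-by-step execution:
Initial: b=1, c=-5
After step 1 (COPY(b, c)): b=-5, c=-5
After step 2 (ABS(b)): b=5, c=-5
After step 3 (MUL(c, b)): b=5, c=-25
After step 4 (DOUBLE(c)): b=5, c=-50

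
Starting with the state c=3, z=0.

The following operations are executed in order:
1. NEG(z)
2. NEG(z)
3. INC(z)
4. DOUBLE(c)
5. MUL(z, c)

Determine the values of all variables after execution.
{c: 6, z: 6}

Step-by-step execution:
Initial: c=3, z=0
After step 1 (NEG(z)): c=3, z=0
After step 2 (NEG(z)): c=3, z=0
After step 3 (INC(z)): c=3, z=1
After step 4 (DOUBLE(c)): c=6, z=1
After step 5 (MUL(z, c)): c=6, z=6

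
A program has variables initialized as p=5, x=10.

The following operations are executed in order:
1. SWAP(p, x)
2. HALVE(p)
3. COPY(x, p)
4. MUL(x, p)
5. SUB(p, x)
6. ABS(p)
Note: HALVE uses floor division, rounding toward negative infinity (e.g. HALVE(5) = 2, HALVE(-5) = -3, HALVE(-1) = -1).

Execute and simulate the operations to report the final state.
{p: 20, x: 25}

Step-by-step execution:
Initial: p=5, x=10
After step 1 (SWAP(p, x)): p=10, x=5
After step 2 (HALVE(p)): p=5, x=5
After step 3 (COPY(x, p)): p=5, x=5
After step 4 (MUL(x, p)): p=5, x=25
After step 5 (SUB(p, x)): p=-20, x=25
After step 6 (ABS(p)): p=20, x=25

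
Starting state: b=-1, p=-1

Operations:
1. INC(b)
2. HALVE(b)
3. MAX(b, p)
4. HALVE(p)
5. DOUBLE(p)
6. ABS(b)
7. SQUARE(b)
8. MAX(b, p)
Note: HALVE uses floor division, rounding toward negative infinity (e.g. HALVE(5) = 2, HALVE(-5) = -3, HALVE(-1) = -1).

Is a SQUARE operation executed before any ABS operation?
No

First SQUARE: step 7
First ABS: step 6
Since 7 > 6, ABS comes first.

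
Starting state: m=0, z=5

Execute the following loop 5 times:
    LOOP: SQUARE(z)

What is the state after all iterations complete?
m=0, z=23283064365386962890625

Iteration trace:
Start: m=0, z=5
After iteration 1: m=0, z=25
After iteration 2: m=0, z=625
After iteration 3: m=0, z=390625
After iteration 4: m=0, z=152587890625
After iteration 5: m=0, z=23283064365386962890625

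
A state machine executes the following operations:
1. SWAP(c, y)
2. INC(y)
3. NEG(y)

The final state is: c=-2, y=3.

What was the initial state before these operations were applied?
c=-4, y=-2

Working backwards:
Final state: c=-2, y=3
Before step 3 (NEG(y)): c=-2, y=-3
Before step 2 (INC(y)): c=-2, y=-4
Before step 1 (SWAP(c, y)): c=-4, y=-2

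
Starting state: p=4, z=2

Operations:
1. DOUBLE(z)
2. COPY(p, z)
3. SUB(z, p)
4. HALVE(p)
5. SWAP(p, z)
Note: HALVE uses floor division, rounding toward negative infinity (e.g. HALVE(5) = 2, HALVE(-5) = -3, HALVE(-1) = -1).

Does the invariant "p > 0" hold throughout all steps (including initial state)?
No, violated after step 5

The invariant is violated after step 5.

State at each step:
Initial: p=4, z=2
After step 1: p=4, z=4
After step 2: p=4, z=4
After step 3: p=4, z=0
After step 4: p=2, z=0
After step 5: p=0, z=2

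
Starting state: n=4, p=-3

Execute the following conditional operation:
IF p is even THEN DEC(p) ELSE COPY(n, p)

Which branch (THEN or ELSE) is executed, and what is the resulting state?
Branch: ELSE, Final state: n=-3, p=-3

Evaluating condition: p is even
Condition is False, so ELSE branch executes
After COPY(n, p): n=-3, p=-3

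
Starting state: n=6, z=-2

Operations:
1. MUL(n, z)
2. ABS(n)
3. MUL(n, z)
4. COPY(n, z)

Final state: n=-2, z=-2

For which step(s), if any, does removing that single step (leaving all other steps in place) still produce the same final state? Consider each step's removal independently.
Step(s) 1, 2, 3

Testing removal of each single step:
Without step 1: final = n=-2, z=-2 (same)
Without step 2: final = n=-2, z=-2 (same)
Without step 3: final = n=-2, z=-2 (same)
Without step 4: final = n=-24, z=-2 (different)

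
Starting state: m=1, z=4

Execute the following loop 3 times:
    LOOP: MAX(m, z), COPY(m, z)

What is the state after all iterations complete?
m=4, z=4

Iteration trace:
Start: m=1, z=4
After iteration 1: m=4, z=4
After iteration 2: m=4, z=4
After iteration 3: m=4, z=4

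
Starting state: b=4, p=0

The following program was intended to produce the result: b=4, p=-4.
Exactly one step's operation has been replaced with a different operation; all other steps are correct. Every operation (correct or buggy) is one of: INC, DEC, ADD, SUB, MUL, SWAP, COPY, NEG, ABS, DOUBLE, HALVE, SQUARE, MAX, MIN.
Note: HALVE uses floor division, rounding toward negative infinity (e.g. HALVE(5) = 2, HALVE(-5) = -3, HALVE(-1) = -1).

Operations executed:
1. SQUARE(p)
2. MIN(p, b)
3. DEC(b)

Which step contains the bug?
Step 3

Trace with buggy code:
Initial: b=4, p=0
After step 1: b=4, p=0
After step 2: b=4, p=0
After step 3: b=3, p=0
Actual final b=3, p=0 ≠ expected b=4, p=-4.
Step 3 is the only position where a single-operation replacement can produce the expected result.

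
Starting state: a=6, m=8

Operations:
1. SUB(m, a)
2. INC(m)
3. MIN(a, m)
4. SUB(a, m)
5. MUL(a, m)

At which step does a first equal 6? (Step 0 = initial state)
Step 0

Tracing a:
Initial: a = 6 ← first occurrence
After step 1: a = 6
After step 2: a = 6
After step 3: a = 3
After step 4: a = 0
After step 5: a = 0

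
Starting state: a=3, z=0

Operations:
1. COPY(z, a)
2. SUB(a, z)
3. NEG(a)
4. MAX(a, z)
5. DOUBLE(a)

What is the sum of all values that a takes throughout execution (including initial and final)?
15

Values of a at each step:
Initial: a = 3
After step 1: a = 3
After step 2: a = 0
After step 3: a = 0
After step 4: a = 3
After step 5: a = 6
Sum = 3 + 3 + 0 + 0 + 3 + 6 = 15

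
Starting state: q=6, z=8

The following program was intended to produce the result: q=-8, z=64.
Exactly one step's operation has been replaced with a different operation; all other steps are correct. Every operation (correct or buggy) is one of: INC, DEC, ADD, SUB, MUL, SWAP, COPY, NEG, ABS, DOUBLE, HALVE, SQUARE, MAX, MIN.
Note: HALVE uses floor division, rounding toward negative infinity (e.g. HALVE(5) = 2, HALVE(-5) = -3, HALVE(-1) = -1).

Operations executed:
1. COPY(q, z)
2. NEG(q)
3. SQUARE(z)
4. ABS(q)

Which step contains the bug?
Step 4

Trace with buggy code:
Initial: q=6, z=8
After step 1: q=8, z=8
After step 2: q=-8, z=8
After step 3: q=-8, z=64
After step 4: q=8, z=64
Actual final q=8, z=64 ≠ expected q=-8, z=64.
Step 4 is the only position where a single-operation replacement can produce the expected result.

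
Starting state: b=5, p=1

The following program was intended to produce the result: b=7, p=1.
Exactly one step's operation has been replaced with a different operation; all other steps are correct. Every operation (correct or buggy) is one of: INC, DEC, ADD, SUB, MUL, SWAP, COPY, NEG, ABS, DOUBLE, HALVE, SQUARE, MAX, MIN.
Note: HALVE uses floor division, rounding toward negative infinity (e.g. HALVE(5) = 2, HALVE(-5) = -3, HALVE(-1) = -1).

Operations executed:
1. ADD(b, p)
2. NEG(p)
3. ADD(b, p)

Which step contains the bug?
Step 2

Trace with buggy code:
Initial: b=5, p=1
After step 1: b=6, p=1
After step 2: b=6, p=-1
After step 3: b=5, p=-1
Actual final b=5, p=-1 ≠ expected b=7, p=1.
Step 2 is the only position where a single-operation replacement can produce the expected result.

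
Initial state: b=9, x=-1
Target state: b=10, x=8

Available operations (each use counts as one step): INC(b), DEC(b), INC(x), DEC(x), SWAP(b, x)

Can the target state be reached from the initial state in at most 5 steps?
No

The target state cannot be reached within 5 steps.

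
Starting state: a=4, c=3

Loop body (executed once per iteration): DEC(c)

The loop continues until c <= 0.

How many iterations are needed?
3

Tracing iterations:
Initial: a=4, c=3
After iteration 1: a=4, c=2
After iteration 2: a=4, c=1
After iteration 3: a=4, c=0
c <= 0 now holds, so the loop exits after 3 iterations.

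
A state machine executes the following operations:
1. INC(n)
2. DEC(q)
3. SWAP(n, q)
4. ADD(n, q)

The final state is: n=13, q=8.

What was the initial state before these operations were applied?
n=7, q=6

Working backwards:
Final state: n=13, q=8
Before step 4 (ADD(n, q)): n=5, q=8
Before step 3 (SWAP(n, q)): n=8, q=5
Before step 2 (DEC(q)): n=8, q=6
Before step 1 (INC(n)): n=7, q=6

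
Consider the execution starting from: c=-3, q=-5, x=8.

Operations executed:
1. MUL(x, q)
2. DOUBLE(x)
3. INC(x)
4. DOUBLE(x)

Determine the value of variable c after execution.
c = -3

Tracing execution:
Step 1: MUL(x, q) → c = -3
Step 2: DOUBLE(x) → c = -3
Step 3: INC(x) → c = -3
Step 4: DOUBLE(x) → c = -3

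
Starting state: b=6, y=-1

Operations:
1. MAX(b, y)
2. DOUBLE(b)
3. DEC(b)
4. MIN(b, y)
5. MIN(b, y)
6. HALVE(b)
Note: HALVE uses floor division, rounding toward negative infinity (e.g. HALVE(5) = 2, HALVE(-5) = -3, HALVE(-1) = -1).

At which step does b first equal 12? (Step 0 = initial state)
Step 2

Tracing b:
Initial: b = 6
After step 1: b = 6
After step 2: b = 12 ← first occurrence
After step 3: b = 11
After step 4: b = -1
After step 5: b = -1
After step 6: b = -1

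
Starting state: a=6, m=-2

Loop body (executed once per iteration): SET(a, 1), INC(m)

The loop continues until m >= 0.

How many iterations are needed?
2

Tracing iterations:
Initial: a=6, m=-2
After iteration 1: a=1, m=-1
After iteration 2: a=1, m=0
m >= 0 now holds, so the loop exits after 2 iterations.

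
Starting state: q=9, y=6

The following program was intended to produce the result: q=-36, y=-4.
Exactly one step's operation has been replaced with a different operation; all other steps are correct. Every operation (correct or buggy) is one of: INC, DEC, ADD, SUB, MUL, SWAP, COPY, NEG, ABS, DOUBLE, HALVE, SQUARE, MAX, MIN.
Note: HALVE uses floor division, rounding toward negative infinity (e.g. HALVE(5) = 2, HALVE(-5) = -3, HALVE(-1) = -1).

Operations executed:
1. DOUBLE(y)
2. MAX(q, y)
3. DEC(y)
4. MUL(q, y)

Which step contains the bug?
Step 1

Trace with buggy code:
Initial: q=9, y=6
After step 1: q=9, y=12
After step 2: q=12, y=12
After step 3: q=12, y=11
After step 4: q=132, y=11
Actual final q=132, y=11 ≠ expected q=-36, y=-4.
Step 1 is the only position where a single-operation replacement can produce the expected result.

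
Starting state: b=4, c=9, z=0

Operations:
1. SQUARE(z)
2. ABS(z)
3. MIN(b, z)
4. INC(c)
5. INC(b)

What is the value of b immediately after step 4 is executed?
b = 0

Tracing b through execution:
Initial: b = 4
After step 1 (SQUARE(z)): b = 4
After step 2 (ABS(z)): b = 4
After step 3 (MIN(b, z)): b = 0
After step 4 (INC(c)): b = 0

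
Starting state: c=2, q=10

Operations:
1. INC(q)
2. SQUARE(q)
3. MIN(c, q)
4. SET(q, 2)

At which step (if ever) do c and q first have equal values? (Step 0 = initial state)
Step 4

c and q first become equal after step 4.

Comparing values at each step:
Initial: c=2, q=10
After step 1: c=2, q=11
After step 2: c=2, q=121
After step 3: c=2, q=121
After step 4: c=2, q=2 ← equal!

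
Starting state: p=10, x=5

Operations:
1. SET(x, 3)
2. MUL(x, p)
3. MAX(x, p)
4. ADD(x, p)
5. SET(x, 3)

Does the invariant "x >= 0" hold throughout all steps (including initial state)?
Yes

The invariant holds at every step.

State at each step:
Initial: p=10, x=5
After step 1: p=10, x=3
After step 2: p=10, x=30
After step 3: p=10, x=30
After step 4: p=10, x=40
After step 5: p=10, x=3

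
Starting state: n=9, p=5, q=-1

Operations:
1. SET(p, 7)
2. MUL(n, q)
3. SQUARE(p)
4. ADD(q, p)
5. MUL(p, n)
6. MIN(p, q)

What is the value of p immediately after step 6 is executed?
p = -441

Tracing p through execution:
Initial: p = 5
After step 1 (SET(p, 7)): p = 7
After step 2 (MUL(n, q)): p = 7
After step 3 (SQUARE(p)): p = 49
After step 4 (ADD(q, p)): p = 49
After step 5 (MUL(p, n)): p = -441
After step 6 (MIN(p, q)): p = -441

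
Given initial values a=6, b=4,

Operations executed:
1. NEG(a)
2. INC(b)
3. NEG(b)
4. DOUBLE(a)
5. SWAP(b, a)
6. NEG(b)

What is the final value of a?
a = -5

Tracing execution:
Step 1: NEG(a) → a = -6
Step 2: INC(b) → a = -6
Step 3: NEG(b) → a = -6
Step 4: DOUBLE(a) → a = -12
Step 5: SWAP(b, a) → a = -5
Step 6: NEG(b) → a = -5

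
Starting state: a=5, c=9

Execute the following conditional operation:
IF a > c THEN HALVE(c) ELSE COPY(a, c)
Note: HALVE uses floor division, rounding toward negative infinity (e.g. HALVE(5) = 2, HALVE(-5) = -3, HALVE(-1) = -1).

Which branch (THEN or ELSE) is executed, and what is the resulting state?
Branch: ELSE, Final state: a=9, c=9

Evaluating condition: a > c
a = 5, c = 9
Condition is False, so ELSE branch executes
After COPY(a, c): a=9, c=9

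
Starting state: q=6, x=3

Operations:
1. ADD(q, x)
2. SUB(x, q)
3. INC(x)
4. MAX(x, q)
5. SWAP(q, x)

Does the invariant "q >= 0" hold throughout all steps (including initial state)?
Yes

The invariant holds at every step.

State at each step:
Initial: q=6, x=3
After step 1: q=9, x=3
After step 2: q=9, x=-6
After step 3: q=9, x=-5
After step 4: q=9, x=9
After step 5: q=9, x=9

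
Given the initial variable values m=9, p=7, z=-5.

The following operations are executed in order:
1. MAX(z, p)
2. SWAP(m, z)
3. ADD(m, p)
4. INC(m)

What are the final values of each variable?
{m: 15, p: 7, z: 9}

Step-by-step execution:
Initial: m=9, p=7, z=-5
After step 1 (MAX(z, p)): m=9, p=7, z=7
After step 2 (SWAP(m, z)): m=7, p=7, z=9
After step 3 (ADD(m, p)): m=14, p=7, z=9
After step 4 (INC(m)): m=15, p=7, z=9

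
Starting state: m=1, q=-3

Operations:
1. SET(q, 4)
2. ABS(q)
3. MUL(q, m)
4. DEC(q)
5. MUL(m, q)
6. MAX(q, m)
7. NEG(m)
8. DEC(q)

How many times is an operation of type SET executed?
1

Counting SET operations:
Step 1: SET(q, 4) ← SET
Total: 1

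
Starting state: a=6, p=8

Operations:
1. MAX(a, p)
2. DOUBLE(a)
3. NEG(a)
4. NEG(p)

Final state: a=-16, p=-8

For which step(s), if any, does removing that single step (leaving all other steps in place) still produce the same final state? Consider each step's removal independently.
None - removing any single step changes the final result

Testing removal of each single step:
Without step 1: final = a=-12, p=-8 (different)
Without step 2: final = a=-8, p=-8 (different)
Without step 3: final = a=16, p=-8 (different)
Without step 4: final = a=-16, p=8 (different)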